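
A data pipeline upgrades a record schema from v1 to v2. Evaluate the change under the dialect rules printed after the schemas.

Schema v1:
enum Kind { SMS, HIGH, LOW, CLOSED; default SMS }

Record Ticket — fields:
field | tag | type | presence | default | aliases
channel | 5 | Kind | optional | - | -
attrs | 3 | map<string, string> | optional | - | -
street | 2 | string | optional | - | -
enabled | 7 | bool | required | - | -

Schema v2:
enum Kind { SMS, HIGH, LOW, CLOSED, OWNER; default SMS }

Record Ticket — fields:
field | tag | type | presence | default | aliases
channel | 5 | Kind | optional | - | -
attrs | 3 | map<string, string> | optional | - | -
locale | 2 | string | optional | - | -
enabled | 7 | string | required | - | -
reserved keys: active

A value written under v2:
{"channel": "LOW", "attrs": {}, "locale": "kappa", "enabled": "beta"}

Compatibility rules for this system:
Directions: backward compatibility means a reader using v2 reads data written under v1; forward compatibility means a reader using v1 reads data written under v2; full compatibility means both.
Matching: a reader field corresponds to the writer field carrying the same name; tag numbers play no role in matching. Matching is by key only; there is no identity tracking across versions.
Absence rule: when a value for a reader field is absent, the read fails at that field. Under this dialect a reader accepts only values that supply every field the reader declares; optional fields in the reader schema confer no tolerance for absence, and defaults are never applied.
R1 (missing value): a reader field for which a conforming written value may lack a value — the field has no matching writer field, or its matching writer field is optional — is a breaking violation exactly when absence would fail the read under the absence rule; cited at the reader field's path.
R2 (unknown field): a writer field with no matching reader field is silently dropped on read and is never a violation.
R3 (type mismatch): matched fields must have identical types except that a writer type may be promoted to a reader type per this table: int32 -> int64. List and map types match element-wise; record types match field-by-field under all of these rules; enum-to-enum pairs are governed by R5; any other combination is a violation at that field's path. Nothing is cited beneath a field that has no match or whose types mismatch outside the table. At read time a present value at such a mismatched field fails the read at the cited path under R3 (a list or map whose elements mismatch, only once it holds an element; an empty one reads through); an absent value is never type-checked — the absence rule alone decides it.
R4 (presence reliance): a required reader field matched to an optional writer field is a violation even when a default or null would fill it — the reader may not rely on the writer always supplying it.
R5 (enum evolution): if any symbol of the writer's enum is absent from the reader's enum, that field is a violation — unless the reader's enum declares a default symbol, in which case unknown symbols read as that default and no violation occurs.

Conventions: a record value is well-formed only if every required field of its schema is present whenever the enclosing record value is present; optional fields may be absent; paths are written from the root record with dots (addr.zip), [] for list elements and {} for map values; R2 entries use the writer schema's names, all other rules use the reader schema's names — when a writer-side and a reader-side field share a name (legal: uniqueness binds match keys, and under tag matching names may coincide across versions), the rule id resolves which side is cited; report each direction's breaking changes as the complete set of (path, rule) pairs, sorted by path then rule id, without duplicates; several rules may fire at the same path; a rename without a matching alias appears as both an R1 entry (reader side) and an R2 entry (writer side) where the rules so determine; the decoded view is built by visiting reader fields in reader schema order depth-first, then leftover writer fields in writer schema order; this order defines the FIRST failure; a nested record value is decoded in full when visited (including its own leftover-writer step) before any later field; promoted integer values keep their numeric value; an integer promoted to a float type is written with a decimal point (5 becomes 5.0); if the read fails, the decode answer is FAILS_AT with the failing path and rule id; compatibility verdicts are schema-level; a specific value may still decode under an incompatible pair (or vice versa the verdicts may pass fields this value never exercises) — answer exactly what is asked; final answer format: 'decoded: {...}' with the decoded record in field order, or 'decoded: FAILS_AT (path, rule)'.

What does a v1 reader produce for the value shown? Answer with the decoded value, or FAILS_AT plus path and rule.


decoded: FAILS_AT (street, R1)

the writer's type comes first in each Ticket pair
decode (reader v1):
  channel := "LOW"
  attrs := {}
  read fails at street under R1 (no fill)
  => FAILS_AT (street, R1)
remaining Ticket differences; none change what is asked:
  field enabled in record Ticket: type bool changed to string -> shifts the Ticket verdicts, not this decode
  enum Kind (field channel in record Ticket): symbol OWNER added -> inert under this dialect — no rule fires on Ticket and the result does not move


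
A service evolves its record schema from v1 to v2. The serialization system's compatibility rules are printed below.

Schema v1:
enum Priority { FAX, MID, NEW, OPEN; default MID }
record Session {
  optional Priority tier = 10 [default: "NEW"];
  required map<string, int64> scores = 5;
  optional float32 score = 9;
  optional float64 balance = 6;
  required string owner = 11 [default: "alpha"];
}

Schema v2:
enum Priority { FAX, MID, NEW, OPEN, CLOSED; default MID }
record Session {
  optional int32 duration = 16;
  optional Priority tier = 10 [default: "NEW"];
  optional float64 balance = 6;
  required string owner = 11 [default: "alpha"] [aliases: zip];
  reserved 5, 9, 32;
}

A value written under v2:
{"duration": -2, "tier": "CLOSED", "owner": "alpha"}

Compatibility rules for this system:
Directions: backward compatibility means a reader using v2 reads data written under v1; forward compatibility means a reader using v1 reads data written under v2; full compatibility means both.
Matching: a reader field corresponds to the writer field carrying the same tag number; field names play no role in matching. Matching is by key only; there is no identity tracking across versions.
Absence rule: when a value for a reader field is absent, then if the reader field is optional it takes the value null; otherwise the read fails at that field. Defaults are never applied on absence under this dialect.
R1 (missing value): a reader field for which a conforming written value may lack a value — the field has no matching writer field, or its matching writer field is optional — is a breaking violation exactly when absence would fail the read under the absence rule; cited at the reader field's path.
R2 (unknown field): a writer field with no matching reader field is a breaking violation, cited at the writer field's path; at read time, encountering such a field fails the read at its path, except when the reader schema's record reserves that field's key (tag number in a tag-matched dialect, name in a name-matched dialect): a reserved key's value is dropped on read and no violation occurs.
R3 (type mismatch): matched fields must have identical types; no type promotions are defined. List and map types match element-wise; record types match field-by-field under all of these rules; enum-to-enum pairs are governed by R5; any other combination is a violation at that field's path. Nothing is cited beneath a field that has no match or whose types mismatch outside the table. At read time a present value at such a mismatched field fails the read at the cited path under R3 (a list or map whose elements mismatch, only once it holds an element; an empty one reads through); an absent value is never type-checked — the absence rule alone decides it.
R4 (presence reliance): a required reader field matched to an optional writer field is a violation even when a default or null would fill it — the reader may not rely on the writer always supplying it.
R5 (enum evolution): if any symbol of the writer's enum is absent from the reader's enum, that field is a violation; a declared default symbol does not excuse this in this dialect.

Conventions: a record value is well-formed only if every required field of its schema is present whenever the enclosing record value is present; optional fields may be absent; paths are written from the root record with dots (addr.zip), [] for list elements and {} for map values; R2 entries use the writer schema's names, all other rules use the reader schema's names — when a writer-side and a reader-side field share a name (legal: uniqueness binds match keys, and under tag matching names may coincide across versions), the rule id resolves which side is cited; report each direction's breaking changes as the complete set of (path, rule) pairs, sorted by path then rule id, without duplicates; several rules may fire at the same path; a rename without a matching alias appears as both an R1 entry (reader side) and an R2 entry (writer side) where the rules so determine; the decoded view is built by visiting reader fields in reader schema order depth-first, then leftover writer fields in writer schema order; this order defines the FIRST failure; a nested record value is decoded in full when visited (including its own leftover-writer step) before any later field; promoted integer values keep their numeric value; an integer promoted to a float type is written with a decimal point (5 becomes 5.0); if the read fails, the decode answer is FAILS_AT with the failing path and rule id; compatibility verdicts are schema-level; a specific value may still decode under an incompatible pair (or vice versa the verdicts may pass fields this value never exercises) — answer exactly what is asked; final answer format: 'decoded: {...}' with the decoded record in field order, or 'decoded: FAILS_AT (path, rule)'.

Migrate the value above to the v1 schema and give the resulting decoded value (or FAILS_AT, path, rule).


the writer's type comes first in each Session pair
decoding the Session value with the v1 reader:
  read fails at tier under R5
  => FAILS_AT (tier, R5)
ruling out the remaining Session differences:
  added field duration to record Session: optional int32, tag 16 (in v2 it sits immediately before tier) -> matters for Session compatibility verdicts, not for this value's decode
  removed field scores from record Session (its key 5 joins the reserved list) -> matters for Session compatibility verdicts, not for this value's decode
  removed field score from record Session (its key 9 joins the reserved list) -> triggers nothing under the printed rules; the Session answer is the same either way

decoded: FAILS_AT (tier, R5)


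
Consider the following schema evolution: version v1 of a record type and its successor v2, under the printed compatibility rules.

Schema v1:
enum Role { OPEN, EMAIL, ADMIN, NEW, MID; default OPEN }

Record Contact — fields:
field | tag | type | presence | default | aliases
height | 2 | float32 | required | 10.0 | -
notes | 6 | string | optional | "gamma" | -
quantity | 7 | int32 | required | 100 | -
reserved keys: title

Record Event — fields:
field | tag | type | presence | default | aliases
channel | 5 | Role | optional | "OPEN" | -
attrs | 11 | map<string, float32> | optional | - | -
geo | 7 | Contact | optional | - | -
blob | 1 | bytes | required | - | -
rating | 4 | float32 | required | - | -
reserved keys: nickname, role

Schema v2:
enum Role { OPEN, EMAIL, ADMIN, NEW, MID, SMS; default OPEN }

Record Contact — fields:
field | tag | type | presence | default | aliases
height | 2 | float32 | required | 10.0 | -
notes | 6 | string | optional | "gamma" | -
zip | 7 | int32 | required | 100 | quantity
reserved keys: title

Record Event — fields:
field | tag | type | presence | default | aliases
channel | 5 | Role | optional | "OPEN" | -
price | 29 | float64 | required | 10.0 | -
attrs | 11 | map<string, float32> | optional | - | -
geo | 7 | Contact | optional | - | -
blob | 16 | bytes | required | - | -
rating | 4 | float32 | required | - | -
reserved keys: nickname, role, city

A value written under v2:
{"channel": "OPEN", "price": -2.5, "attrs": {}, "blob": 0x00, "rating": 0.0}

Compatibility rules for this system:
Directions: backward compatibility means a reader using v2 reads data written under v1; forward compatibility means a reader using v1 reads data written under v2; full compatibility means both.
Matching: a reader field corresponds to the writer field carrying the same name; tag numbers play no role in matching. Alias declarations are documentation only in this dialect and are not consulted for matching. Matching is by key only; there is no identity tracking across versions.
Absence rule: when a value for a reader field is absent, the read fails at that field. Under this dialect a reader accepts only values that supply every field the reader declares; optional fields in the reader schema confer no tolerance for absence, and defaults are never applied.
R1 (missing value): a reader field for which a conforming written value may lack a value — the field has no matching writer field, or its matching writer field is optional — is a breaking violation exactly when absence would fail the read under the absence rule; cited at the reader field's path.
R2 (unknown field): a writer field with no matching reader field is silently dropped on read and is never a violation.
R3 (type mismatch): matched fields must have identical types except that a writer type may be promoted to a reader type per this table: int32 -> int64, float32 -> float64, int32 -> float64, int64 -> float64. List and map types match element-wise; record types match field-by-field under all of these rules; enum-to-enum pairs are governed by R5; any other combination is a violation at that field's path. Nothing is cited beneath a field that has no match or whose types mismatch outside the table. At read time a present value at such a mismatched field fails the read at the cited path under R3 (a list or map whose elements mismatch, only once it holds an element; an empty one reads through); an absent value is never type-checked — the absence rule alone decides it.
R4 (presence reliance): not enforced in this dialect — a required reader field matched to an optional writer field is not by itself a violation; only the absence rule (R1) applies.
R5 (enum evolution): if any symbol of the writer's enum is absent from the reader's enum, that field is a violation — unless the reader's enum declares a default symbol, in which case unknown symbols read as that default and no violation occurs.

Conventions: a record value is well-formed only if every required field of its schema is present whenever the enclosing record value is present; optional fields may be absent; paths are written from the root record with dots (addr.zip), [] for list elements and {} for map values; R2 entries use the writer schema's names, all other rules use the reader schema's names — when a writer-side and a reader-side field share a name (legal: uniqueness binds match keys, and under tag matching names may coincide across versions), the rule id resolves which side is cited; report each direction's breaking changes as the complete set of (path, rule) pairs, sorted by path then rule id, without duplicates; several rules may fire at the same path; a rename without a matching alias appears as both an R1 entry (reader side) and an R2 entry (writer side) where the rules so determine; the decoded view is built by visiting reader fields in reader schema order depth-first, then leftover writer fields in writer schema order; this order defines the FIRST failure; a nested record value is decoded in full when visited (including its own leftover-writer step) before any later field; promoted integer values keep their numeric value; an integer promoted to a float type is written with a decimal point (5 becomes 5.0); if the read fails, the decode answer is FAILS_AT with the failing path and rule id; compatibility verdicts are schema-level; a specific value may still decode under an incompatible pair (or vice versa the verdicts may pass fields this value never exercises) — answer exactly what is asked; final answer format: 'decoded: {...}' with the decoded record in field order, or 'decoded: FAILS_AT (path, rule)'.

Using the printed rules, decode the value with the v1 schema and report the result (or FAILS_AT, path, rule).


in Event below, arrows point writer -> reader
decoding the Event value with the v1 reader:
  channel := "OPEN"
  attrs := {}
  read fails at geo under R1 (no fill)
  => FAILS_AT (geo, R1)
the other Event changes do not affect what is asked:
  enum Role (field channel in record Event): symbol SMS added -> inert under this dialect — no rule fires on Event and the result does not move
  added field price to record Event: required float64, tag 29, default 10.0 (in v2 it sits immediately before attrs) -> changes Event's schema-level verdicts only — the decode of this value is the same
  renamed field quantity to zip in record Contact (alias quantity declared on the renamed field) -> changes Event's schema-level verdicts only — the decode of this value is the same
  field blob in record Event: tag 1 changed to 16 -> inert under this dialect — no rule fires on Event and the result does not move

decoded: FAILS_AT (geo, R1)


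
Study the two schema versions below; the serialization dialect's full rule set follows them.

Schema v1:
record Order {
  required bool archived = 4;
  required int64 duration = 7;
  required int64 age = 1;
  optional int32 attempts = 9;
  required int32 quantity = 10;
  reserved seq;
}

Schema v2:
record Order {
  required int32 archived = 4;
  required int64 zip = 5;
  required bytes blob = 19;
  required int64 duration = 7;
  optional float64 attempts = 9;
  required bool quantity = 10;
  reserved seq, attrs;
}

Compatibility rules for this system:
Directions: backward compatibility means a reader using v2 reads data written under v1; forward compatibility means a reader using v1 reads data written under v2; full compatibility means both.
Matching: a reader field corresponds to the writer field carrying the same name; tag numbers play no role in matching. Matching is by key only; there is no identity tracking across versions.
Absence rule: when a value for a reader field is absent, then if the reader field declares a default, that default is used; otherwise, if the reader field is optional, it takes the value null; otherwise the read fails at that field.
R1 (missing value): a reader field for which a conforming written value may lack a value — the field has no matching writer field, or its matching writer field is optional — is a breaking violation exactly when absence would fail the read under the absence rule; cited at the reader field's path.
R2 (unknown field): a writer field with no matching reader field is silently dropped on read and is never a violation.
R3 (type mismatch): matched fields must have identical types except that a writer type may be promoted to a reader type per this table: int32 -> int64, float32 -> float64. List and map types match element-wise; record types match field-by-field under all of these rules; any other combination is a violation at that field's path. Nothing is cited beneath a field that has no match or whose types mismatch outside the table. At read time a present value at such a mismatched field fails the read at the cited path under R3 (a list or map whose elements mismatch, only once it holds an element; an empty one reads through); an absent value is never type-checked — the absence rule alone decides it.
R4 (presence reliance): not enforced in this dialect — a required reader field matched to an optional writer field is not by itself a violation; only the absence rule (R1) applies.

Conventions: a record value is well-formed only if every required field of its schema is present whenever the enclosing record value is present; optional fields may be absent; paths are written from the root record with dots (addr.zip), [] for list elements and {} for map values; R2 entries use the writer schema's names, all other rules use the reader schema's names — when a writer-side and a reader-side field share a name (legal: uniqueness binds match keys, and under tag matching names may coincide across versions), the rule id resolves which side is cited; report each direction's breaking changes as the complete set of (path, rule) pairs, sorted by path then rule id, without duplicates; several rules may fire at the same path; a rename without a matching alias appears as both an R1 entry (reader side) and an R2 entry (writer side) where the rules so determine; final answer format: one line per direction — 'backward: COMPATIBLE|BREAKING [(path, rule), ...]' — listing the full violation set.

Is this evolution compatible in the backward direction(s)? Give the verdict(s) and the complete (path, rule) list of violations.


in Order below, arrows point writer -> reader
backward analysis of Order with v2 as reader and v1 as writer:
  archived: bool -> int32, writer required; from archived
  zip: no writer-side match
  blob: no writer-side match
  duration: int64 -> int64, writer required; from duration
  attempts: int32 -> float64, writer optional; from attempts
  quantity: int32 -> bool, writer required; from quantity
  leftover writer field: age
  R3 fires at archived
  R3 fires at attempts
  R1 fires at blob
  R3 fires at quantity
  R1 fires at zip
  => 5 violation(s): backward is BREAKING for Order
checking off the Order differences that do not matter here:
  removed field age from record Order -> matters only for Order's forward compatibility — outside the asked direction

backward: BREAKING [(archived, R3), (attempts, R3), (blob, R1), (quantity, R3), (zip, R1)]


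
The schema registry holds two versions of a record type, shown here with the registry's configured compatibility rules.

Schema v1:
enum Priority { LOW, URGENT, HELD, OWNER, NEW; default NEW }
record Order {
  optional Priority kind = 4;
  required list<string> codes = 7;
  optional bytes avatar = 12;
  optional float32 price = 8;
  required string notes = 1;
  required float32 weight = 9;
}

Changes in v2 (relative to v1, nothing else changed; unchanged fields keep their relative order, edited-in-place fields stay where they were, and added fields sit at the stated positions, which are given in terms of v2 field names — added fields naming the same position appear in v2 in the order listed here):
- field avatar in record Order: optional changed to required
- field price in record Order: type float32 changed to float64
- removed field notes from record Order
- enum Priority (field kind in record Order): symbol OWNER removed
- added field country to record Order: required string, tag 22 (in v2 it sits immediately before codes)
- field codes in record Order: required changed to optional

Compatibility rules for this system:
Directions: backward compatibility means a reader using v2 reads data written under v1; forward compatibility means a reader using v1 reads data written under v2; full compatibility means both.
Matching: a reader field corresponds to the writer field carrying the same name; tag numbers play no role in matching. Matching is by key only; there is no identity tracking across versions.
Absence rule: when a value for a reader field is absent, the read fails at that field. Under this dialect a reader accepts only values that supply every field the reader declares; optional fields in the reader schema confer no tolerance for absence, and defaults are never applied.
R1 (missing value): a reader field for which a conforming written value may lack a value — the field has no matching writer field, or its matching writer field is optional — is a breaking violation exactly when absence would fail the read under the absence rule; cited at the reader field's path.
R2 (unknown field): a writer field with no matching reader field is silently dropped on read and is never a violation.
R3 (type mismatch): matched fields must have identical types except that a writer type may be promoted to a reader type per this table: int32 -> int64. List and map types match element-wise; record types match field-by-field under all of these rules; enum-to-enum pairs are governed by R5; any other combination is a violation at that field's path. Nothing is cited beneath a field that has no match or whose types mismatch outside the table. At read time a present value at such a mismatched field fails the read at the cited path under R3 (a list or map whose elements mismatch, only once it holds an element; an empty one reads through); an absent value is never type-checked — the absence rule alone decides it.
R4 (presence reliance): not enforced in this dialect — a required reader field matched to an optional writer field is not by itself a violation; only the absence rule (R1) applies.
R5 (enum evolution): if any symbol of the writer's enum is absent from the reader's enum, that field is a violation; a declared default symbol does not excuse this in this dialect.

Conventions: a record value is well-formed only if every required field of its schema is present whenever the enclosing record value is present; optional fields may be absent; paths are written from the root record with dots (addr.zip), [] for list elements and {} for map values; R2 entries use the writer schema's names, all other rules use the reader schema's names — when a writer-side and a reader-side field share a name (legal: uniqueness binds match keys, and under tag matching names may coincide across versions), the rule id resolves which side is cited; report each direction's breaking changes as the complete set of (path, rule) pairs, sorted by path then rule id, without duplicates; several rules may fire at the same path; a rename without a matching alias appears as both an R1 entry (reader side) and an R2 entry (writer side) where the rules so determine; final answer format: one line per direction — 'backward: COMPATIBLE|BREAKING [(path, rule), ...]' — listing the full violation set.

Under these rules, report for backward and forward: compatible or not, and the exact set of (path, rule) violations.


backward: BREAKING [(avatar, R1), (country, R1), (kind, R1), (kind, R5), (price, R1), (price, R3)]; forward: BREAKING [(codes, R1), (kind, R1), (notes, R1), (price, R1), (price, R3)]

arrows below run writer -> reader for Order
checking backward for Order: reader v2 against writer v1:
  Priority -> Priority, writer optional: kind aligns to kind
  country: no writer match
  list<string> -> list<string>, writer required: codes aligns to codes
  bytes -> bytes, writer optional: avatar aligns to avatar
  float32 -> float64, writer optional: price aligns to price
  float32 -> float32, writer required: weight aligns to weight
  writer field notes has no reader counterpart
  rule R1 violated at avatar
  rule R1 violated at country
  rule R1 violated at kind
  rule R5 violated at kind
  rule R1 violated at price
  rule R3 violated at price
  => 6 violation(s): backward is BREAKING for Order
checking forward for Order: reader v1 against writer v2:
  Priority -> Priority, writer optional: kind aligns to kind
  list<string> -> list<string>, writer optional: codes aligns to codes
  bytes -> bytes, writer required: avatar aligns to avatar
  float64 -> float32, writer optional: price aligns to price
  notes: no writer match
  float32 -> float32, writer required: weight aligns to weight
  writer field country has no reader counterpart
  rule R1 violated at codes
  rule R1 violated at kind
  rule R1 violated at notes
  rule R1 violated at price
  rule R3 violated at price
  => 5 violation(s): forward is BREAKING for Order


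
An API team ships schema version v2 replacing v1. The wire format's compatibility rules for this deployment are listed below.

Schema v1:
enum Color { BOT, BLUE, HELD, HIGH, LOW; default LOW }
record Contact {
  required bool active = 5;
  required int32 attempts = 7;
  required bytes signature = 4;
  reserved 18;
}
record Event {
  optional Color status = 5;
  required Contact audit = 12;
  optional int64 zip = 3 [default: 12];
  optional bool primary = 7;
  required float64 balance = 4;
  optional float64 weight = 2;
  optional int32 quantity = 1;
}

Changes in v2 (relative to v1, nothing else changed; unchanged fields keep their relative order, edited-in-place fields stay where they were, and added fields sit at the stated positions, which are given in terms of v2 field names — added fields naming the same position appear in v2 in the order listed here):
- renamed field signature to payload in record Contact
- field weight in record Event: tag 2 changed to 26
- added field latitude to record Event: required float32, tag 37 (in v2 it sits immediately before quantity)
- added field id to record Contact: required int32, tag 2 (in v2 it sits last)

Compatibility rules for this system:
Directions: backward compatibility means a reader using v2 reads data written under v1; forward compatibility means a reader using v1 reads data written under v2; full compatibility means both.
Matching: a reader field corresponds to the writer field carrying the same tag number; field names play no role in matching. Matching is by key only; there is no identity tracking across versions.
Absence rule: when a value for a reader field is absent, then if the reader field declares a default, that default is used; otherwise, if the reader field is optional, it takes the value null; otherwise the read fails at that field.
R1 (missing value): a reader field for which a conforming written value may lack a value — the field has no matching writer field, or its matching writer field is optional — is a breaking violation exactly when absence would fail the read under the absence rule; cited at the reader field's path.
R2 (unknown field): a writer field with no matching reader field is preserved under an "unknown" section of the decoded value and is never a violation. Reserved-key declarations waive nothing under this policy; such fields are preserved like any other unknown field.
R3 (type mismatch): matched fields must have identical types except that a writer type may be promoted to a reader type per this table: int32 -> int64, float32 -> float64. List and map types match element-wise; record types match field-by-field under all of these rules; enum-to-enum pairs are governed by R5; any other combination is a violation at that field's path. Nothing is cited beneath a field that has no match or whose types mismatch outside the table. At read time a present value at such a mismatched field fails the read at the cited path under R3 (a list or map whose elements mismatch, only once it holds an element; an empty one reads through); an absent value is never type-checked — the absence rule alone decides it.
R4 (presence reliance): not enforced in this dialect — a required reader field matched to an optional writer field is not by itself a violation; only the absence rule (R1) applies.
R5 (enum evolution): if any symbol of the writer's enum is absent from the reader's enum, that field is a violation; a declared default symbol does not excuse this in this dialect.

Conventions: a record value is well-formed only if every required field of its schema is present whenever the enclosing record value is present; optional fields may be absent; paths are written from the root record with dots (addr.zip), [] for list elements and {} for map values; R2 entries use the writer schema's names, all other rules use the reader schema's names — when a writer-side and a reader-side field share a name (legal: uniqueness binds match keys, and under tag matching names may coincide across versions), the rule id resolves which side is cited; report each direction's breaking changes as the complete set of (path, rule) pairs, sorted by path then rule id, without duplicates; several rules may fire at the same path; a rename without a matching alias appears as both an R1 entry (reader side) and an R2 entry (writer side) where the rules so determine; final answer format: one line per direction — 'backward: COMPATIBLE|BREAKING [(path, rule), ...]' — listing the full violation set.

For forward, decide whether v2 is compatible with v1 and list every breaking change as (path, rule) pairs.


forward: COMPATIBLE []

in Event below, arrows point writer -> reader
checking forward for Event: reader v1 against writer v2:
  status: Color -> Color, writer optional; from status
  audit: Contact -> Contact, writer required; from audit
  zip: int64 -> int64, writer optional; from zip
  primary: bool -> bool, writer optional; from primary
  balance: float64 -> float64, writer required; from balance
  weight: no writer-side match
  quantity: int32 -> int32, writer optional; from quantity
  writer field weight has no reader counterpart
  writer field latitude has no reader counterpart
  audit.active: bool -> bool, writer required; from audit.active
  audit.attempts: int32 -> int32, writer required; from audit.attempts
  audit.signature: bytes -> bytes, writer required; from audit.payload
  writer field audit.id has no reader counterpart
  => no violations; forward on Event: COMPATIBLE
the rest of the Event diff is inert for this question:
  renamed field signature to payload in record Contact -> no rule fires on it in Event's dialect; the asked verdict holds
  field weight in record Event: tag 2 changed to 26 -> no rule fires on it in Event's dialect; the asked verdict holds
  added field id to record Contact: required int32, tag 2 (in v2 it sits last) -> matters only for Event's backward compatibility — outside the asked direction
  added field latitude to record Event: required float32, tag 37 (in v2 it sits immediately before quantity) -> matters only for Event's backward compatibility — outside the asked direction


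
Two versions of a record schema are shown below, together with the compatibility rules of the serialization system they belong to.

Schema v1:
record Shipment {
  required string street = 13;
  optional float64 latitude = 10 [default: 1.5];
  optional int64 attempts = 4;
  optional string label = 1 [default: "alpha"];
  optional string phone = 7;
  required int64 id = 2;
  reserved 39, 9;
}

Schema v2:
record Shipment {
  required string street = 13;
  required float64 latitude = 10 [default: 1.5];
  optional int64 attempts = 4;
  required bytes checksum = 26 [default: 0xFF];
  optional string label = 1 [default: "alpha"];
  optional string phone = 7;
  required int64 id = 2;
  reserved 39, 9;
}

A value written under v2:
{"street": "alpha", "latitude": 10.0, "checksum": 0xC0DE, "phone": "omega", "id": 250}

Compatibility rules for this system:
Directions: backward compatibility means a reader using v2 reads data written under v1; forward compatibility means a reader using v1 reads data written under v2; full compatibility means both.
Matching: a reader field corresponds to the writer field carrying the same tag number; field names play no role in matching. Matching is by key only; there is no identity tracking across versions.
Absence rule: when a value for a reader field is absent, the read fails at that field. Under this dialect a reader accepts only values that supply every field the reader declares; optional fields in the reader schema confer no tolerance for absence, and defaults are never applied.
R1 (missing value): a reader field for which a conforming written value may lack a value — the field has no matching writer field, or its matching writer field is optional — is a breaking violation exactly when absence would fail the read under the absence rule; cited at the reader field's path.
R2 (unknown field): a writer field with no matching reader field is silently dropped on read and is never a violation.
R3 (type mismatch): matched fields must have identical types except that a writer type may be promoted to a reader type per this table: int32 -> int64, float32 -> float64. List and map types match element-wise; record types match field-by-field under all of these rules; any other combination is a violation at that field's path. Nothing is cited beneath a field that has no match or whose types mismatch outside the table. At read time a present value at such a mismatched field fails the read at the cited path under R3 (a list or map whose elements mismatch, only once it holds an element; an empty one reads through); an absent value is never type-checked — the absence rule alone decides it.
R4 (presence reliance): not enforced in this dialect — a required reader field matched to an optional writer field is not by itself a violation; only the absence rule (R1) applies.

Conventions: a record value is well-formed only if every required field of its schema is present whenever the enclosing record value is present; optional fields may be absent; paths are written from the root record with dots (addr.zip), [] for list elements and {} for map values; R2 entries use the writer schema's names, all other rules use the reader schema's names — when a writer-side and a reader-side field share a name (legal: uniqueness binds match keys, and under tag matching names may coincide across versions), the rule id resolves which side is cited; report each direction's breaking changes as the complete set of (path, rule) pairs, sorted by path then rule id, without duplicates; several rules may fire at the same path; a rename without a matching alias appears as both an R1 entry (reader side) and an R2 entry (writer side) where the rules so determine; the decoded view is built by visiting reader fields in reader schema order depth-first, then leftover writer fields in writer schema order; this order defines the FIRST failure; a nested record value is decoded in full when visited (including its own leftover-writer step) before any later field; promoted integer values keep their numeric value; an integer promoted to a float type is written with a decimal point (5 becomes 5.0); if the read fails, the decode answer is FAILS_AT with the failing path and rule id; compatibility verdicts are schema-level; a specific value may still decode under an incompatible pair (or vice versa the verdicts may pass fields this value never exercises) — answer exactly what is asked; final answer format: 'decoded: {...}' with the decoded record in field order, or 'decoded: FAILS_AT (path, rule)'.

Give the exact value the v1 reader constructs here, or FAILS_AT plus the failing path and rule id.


each type pair in Shipment: writer, then reader
decode (reader v1):
  street := "alpha"
  latitude := 10.0
  read fails at attempts under R1 (no fill)
  => FAILS_AT (attempts, R1)
diffs on Shipment not affecting the asked answer:
  added field checksum to record Shipment: required bytes, tag 26, default 0xFF (in v2 it sits immediately before label) -> changes Shipment's schema-level verdicts only — the decode of this value is the same
  field latitude in record Shipment: optional changed to required -> changes Shipment's schema-level verdicts only — the decode of this value is the same

decoded: FAILS_AT (attempts, R1)


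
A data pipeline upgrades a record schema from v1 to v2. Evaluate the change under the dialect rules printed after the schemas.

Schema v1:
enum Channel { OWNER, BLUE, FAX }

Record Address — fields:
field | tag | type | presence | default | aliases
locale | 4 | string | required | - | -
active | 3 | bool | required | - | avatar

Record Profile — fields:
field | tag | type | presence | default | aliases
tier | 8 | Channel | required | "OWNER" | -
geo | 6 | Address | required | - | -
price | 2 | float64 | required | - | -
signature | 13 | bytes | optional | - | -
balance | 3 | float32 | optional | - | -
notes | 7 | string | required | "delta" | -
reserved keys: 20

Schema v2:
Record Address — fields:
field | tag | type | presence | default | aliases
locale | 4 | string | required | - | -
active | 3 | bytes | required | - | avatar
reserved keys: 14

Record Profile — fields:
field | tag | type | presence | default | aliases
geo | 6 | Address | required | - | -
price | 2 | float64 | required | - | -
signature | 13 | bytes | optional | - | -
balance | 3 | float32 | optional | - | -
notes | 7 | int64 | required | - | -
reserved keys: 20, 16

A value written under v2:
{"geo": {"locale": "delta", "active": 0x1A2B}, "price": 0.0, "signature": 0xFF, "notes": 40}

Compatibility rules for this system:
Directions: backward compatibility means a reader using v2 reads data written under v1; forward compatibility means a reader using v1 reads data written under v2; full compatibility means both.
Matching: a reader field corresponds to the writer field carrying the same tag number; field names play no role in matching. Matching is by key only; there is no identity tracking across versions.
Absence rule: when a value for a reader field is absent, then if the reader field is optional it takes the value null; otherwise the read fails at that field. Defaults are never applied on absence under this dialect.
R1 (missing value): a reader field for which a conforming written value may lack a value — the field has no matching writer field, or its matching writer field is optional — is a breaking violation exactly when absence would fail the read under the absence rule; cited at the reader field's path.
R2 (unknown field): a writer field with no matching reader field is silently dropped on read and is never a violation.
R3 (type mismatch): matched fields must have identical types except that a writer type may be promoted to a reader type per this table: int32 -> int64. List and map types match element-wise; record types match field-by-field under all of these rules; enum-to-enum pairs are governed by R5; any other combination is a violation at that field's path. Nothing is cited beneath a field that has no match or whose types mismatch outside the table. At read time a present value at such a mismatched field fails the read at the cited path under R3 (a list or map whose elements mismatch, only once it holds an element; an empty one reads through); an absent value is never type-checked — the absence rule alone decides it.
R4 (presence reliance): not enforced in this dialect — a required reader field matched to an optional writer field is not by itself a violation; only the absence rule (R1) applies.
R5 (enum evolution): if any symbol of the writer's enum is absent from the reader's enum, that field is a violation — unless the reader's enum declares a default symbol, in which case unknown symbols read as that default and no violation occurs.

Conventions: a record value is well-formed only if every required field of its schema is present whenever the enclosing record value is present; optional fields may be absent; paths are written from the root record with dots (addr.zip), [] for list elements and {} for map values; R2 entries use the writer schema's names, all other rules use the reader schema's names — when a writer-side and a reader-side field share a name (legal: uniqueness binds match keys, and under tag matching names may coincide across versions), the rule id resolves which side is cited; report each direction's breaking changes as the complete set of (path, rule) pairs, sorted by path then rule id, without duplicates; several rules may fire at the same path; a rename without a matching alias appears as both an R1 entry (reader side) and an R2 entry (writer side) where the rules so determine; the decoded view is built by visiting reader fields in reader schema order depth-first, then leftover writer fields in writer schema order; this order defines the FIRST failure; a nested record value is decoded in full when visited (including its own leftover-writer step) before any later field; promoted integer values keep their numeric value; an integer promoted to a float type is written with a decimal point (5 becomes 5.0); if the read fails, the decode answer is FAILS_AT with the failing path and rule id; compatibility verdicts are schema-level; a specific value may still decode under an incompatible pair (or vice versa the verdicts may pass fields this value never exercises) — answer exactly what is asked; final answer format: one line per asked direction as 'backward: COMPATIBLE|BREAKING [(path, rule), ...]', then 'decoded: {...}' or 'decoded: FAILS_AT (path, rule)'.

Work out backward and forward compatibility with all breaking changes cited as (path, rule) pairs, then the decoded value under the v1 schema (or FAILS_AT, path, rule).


backward: BREAKING [(geo.active, R3), (notes, R3)]; forward: BREAKING [(geo.active, R3), (notes, R3), (tier, R1)]; decoded: FAILS_AT (tier, R1)

arrows below run writer -> reader for Profile
backward analysis of Profile with v2 as reader and v1 as writer:
  geo <- geo (Address -> Address, writer required)
  price <- price (float64 -> float64, writer required)
  signature <- signature (bytes -> bytes, writer optional)
  balance <- balance (float32 -> float32, writer optional)
  notes <- notes (string -> int64, writer required)
  writer tier: unknown to reader
  geo.locale <- geo.locale (string -> string, writer required)
  geo.active <- geo.active (bool -> bytes, writer required)
  breaking: (geo.active, R3)
  breaking: (notes, R3)
  backward on Profile therefore BREAKING (2)
forward analysis of Profile with v1 as reader and v2 as writer:
  tier: no writer-side match
  geo <- geo (Address -> Address, writer required)
  price <- price (float64 -> float64, writer required)
  signature <- signature (bytes -> bytes, writer optional)
  balance <- balance (float32 -> float32, writer optional)
  notes <- notes (int64 -> string, writer required)
  geo.locale <- geo.locale (string -> string, writer required)
  geo.active <- geo.active (bytes -> bool, writer required)
  breaking: (geo.active, R3)
  breaking: (notes, R3)
  breaking: (tier, R1)
  forward on Profile therefore BREAKING (3)
decode walk for Profile under reader schema v1:
  read fails at tier under R1 (no fill)
  => FAILS_AT (tier, R1)
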